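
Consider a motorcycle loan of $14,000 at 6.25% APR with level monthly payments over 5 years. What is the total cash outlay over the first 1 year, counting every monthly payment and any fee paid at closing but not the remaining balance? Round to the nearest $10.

$3,270

Monthly rate = 6.25%/12 = 0.0052083; payment = 14,000 × 0.0052083 / (1 − (1+0.0052083)^−60) = $272.29.
Total outlay = 12 × $272.29 = $3,267.48.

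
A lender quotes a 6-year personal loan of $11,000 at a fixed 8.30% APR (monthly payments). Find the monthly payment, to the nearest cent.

$194.48

Monthly rate = 8.3%/12 = 0.0069167; payment = 11,000 × 0.0069167 / (1 − (1+0.0069167)^−72) = $194.48.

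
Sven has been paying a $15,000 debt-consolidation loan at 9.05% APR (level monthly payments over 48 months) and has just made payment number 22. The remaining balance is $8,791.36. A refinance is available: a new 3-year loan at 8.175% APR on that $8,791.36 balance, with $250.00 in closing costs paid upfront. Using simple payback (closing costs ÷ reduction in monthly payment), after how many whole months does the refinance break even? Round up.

3 months

Current payment = 15,000 × 9.05%/12 / (1 − (1+0.0075417)^−48) = $373.63.
Refinanced payment = 8,791.36 × 0.0068125 / (1 − (1+0.0068125)^−36) = $276.20.
Monthly savings = $373.63 − $276.20 = $97.43.
Break-even = $250.00 / $97.43 = 2.57 → 3 months.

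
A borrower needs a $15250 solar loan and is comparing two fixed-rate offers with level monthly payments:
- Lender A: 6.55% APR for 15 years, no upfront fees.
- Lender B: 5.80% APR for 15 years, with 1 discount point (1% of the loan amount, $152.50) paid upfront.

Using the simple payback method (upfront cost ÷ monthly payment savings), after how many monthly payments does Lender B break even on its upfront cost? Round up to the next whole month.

Lender A: at 6.55% the monthly rate is 0.0054583, so the payment is 15,250 × 0.0054583 / (1 − 1.0054583^−180) = $133.26.
Lender B: monthly rate = 5.8%/12 = 0.0048333; payment = 15,250 × 0.0048333 / (1 − (1+0.0048333)^−180) = $127.05.
Monthly savings = $133.26 − $127.05 = $6.21.
Break-even = $152.50 / $6.21 = 24.56 → 25 months.

25 months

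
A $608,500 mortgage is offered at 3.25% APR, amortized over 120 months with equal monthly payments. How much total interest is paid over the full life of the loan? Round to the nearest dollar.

Monthly rate = 3.25%/12 = 0.0027083; payment = 608,500 × 0.0027083 / (1 − (1+0.0027083)^−120) = $5,946.20.
Total paid = 120 × $5,946.20 = $713,544.00; interest = $713,544.00 − $608,500 = $105,044.00.

$105,044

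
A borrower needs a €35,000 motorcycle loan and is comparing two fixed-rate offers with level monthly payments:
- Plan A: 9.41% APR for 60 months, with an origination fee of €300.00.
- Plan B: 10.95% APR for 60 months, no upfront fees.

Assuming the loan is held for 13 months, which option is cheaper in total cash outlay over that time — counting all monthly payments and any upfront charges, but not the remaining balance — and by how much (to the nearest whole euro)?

Plan A by €46

Plan A: monthly rate = 9.41%/12 = 0.0078417; payment = 35,000 × 0.0078417 / (1 − (1+0.0078417)^−60) = €733.53.
Plan B: monthly rate = 10.95%/12 = 0.0091250; payment = 35,000 × 0.0091250 / (1 − (1+0.0091250)^−60) = €760.11.
Over 13 months: Plan A costs 13 × €733.53 + €300.00 = €9,835.89; Plan B costs 13 × €760.11 = €9,881.43.
Plan A is cheaper by €9,881.43 − €9,835.89 = €45.54.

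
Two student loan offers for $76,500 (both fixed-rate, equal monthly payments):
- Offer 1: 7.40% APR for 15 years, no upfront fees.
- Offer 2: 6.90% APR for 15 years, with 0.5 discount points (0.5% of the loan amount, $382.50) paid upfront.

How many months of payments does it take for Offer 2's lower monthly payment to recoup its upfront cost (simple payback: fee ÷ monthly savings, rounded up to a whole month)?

Offer 1: at 7.40% the monthly rate is 0.0061667, so the payment is 76,500 × 0.0061667 / (1 − 1.0061667^−180) = $704.82.
Offer 2: monthly rate = 6.9%/12 = 0.0057500; payment = 76,500 × 0.0057500 / (1 − (1+0.0057500)^−180) = $683.33.
Monthly savings = $704.82 − $683.33 = $21.49.
Break-even = $382.50 / $21.49 = 17.80 → 18 months.

18 months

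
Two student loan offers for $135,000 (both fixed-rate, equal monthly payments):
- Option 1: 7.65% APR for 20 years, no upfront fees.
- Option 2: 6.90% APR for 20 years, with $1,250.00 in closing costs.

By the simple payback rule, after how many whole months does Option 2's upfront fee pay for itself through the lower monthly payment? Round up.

Option 1: at 7.65% the monthly rate is 0.0063750, so the payment is 135,000 × 0.0063750 / (1 − 1.0063750^−240) = $1,099.97.
Option 2: monthly rate = 6.9%/12 = 0.0057500; payment = 135,000 × 0.0057500 / (1 − (1+0.0057500)^−240) = $1,038.57.
Monthly savings = $1,099.97 − $1,038.57 = $61.40.
Break-even = $1,250.00 / $61.40 = 20.36 → 21 months.

21 months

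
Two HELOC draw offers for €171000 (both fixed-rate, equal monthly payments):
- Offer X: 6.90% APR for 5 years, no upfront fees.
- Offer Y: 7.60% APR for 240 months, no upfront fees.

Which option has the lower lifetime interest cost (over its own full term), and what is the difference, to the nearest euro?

Offer X by €130,453

Offer X: at 6.90% the monthly rate is 0.0057500, so the payment is 171,000 × 0.0057500 / (1 − 1.0057500^−60) = €3,377.94.
Total interest on Offer X = 60 × €3,377.94 − €171,000 = €31,676.40.
Offer Y: monthly rate = 7.6%/12 = 0.0063333; payment = 171,000 × 0.0063333 / (1 − (1+0.0063333)^−240) = €1,388.04.
Total interest on Offer Y = 240 × €1,388.04 − €171,000 = €162,129.60.
Offer X is lower by €130,453.20.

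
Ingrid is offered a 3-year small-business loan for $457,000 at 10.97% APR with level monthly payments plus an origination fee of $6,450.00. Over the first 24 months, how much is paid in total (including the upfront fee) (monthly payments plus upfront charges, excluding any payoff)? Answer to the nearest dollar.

At 10.97% the monthly rate is 0.0091417, so the payment is 457,000 × 0.0091417 / (1 − 1.0091417^−36) = $14,955.10.
Total outlay = 24 × $14,955.10 + $6,450.00 = $365,372.40.

$365,372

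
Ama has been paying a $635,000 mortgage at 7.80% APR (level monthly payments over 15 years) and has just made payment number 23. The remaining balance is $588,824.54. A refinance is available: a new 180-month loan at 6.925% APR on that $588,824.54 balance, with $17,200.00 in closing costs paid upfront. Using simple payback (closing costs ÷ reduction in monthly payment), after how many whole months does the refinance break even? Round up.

24 months

Current payment = 635,000 × 7.8%/12 / (1 − (1+0.0065000)^−180) = $5,995.30.
Refinanced payment = 588,824.54 × 0.0057708 / (1 − (1+0.0057708)^−180) = $5,267.86.
Monthly savings = $5,995.30 − $5,267.86 = $727.44.
Break-even = $17,200.00 / $727.44 = 23.64 → 24 months.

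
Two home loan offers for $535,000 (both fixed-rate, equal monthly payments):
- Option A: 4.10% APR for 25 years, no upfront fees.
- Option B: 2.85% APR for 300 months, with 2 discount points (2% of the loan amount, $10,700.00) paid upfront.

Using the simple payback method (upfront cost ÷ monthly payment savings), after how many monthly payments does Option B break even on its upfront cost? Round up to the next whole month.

30 months

Option A: at 4.10% the monthly rate is 0.0034167, so the payment is 535,000 × 0.0034167 / (1 − 1.0034167^−300) = $2,853.55.
Option B: monthly rate = 2.85%/12 = 0.0023750; payment = 535,000 × 0.0023750 / (1 − (1+0.0023750)^−300) = $2,495.49.
Monthly savings = $2,853.55 − $2,495.49 = $358.06.
Break-even = $10,700.00 / $358.06 = 29.88 → 30 months.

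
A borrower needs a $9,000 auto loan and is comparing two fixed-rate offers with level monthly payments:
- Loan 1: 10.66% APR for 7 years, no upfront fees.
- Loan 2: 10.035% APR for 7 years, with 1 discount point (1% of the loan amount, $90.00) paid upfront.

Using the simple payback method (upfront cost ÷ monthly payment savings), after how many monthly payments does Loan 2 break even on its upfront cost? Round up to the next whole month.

31 months

Loan 1: at 10.66% the monthly rate is 0.0088833, so the payment is 9,000 × 0.0088833 / (1 − 1.0088833^−84) = $152.50.
Loan 2: at 10.035% the monthly rate is 0.0083625, so the payment is 9,000 × 0.0083625 / (1 − 1.0083625^−84) = $149.57.
Monthly savings = $152.50 − $149.57 = $2.93.
Break-even = $90.00 / $2.93 = 30.72 → 31 months.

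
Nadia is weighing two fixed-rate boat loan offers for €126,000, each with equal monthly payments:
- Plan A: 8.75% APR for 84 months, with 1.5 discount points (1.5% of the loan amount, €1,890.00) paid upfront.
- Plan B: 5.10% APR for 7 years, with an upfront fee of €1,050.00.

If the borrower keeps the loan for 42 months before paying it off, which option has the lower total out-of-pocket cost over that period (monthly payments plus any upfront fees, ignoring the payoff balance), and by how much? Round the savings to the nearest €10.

Plan A: at 8.75% the monthly rate is 0.0072917, so the payment is 126,000 × 0.0072917 / (1 − 1.0072917^−84) = €2,011.27.
Plan B: monthly rate = 5.1%/12 = 0.0042500; payment = 126,000 × 0.0042500 / (1 − (1+0.0042500)^−84) = €1,786.80.
Over 42 months: Plan A costs 42 × €2,011.27 + €1,890.00 = €86,363.34; Plan B costs 42 × €1,786.80 + €1,050.00 = €76,095.60.
Plan B is cheaper by €86,363.34 − €76,095.60 = €10,267.74.

Plan B by €10,270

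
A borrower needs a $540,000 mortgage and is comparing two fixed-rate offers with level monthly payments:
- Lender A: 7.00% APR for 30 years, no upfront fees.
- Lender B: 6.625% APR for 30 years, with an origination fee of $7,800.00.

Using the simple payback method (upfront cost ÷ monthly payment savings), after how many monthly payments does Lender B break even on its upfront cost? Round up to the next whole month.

58 months

Lender A: at 7.00% the monthly rate is 0.0058333, so the payment is 540,000 × 0.0058333 / (1 − 1.0058333^−360) = $3,592.63.
Lender B: at 6.625% the monthly rate is 0.0055208, so the payment is 540,000 × 0.0055208 / (1 − 1.0055208^−360) = $3,457.68.
Monthly savings = $3,592.63 − $3,457.68 = $134.95.
Break-even = $7,800.00 / $134.95 = 57.80 → 58 months.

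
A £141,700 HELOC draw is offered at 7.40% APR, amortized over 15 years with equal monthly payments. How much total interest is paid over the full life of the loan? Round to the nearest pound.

£93,297

At 7.40% the monthly rate is 0.0061667, so the payment is 141,700 × 0.0061667 / (1 − 1.0061667^−180) = £1,305.54.
Total paid = 180 × £1,305.54 = £234,997.20; interest = £234,997.20 − £141,700 = £93,297.20.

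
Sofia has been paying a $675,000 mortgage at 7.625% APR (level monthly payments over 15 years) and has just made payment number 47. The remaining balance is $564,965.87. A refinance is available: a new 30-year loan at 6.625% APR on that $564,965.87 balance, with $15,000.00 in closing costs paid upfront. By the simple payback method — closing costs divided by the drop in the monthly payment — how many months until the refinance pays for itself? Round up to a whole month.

Current payment = 675,000 × 7.625%/12 / (1 − (1+0.0063542)^−180) = $6,305.38.
Refinanced payment = 564,965.87 × 0.0055208 / (1 − (1+0.0055208)^−360) = $3,617.54.
Monthly savings = $6,305.38 − $3,617.54 = $2,687.84.
Break-even = $15,000.00 / $2,687.84 = 5.58 → 6 months.

6 months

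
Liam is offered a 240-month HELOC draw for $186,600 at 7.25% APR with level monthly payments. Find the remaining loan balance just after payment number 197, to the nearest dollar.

$55,703

With monthly rate i = 7.25%/12 = 0.0060417, the balance after k of n payments is P · [(1+i)^n − (1+i)^k] / [(1+i)^n − 1].
(1+0.0060417)^240 = 4.24455657 and (1+0.0060417)^197 = 3.27601364, so the balance is 186,600 × (4.24455657 − 3.27601364) / (4.24455657 − 1) = $55,702.56.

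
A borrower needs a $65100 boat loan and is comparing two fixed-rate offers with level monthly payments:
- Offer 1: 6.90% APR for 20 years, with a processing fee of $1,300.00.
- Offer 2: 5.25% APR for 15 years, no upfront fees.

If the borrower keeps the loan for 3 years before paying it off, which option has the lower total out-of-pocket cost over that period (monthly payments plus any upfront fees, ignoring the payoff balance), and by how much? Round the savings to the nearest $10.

Offer 1: monthly rate = 6.9%/12 = 0.0057500; payment = 65,100 × 0.0057500 / (1 − (1+0.0057500)^−240) = $500.82.
Offer 2: monthly rate = 5.25%/12 = 0.0043750; payment = 65,100 × 0.0043750 / (1 − (1+0.0043750)^−180) = $523.32.
Over 36 months: Offer 1 costs 36 × $500.82 + $1,300.00 = $19,329.52; Offer 2 costs 36 × $523.32 = $18,839.52.
Offer 2 is cheaper by $19,329.52 − $18,839.52 = $490.00.

Offer 2 by $490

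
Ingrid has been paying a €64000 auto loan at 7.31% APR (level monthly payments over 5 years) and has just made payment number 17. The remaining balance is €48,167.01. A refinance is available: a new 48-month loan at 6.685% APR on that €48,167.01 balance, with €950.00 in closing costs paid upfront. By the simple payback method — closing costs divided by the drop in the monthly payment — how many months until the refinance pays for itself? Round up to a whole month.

8 months

Current payment = 64,000 × 7.31%/12 / (1 − (1+0.0060917)^−60) = €1,276.66.
Refinanced payment = 48,167.01 × 0.0055708 / (1 − (1+0.0055708)^−48) = €1,146.39.
Monthly savings = €1,276.66 − €1,146.39 = €130.27.
Break-even = €950.00 / €130.27 = 7.29 → 8 months.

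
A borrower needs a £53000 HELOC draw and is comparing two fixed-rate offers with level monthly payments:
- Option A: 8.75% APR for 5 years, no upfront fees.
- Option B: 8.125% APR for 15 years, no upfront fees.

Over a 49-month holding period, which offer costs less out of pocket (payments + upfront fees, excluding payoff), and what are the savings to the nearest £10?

Option B by £28,590

Option A: monthly rate = 8.75%/12 = 0.0072917; payment = 53,000 × 0.0072917 / (1 − (1+0.0072917)^−60) = £1,093.77.
Option B: monthly rate = 8.125%/12 = 0.0067708; payment = 53,000 × 0.0067708 / (1 − (1+0.0067708)^−180) = £510.33.
Over 49 months: Option A costs 49 × £1,093.77 = £53,594.73; Option B costs 49 × £510.33 = £25,006.17.
Option B is cheaper by £53,594.73 − £25,006.17 = £28,588.56.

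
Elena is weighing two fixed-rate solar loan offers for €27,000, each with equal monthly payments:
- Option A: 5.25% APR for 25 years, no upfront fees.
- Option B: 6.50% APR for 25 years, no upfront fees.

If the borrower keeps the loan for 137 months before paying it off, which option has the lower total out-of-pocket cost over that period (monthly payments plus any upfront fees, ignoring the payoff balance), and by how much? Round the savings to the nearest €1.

Option A: at 5.25% the monthly rate is 0.0043750, so the payment is 27,000 × 0.0043750 / (1 − 1.0043750^−300) = €161.80.
Option B: at 6.50% the monthly rate is 0.0054167, so the payment is 27,000 × 0.0054167 / (1 − 1.0054167^−300) = €182.31.
Over 137 months: Option A costs 137 × €161.80 = €22,166.60; Option B costs 137 × €182.31 = €24,976.47.
Option A is cheaper by €24,976.47 − €22,166.60 = €2,809.87.

Option A by €2,810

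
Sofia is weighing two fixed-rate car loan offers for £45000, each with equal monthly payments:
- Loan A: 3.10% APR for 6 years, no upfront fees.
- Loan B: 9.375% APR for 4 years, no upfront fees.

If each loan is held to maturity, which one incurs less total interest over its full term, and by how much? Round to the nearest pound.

Loan A: monthly rate = 3.1%/12 = 0.0025833; payment = 45,000 × 0.0025833 / (1 − (1+0.0025833)^−72) = £685.73.
Total interest on Loan A = 72 × £685.73 − £45,000 = £4,372.56.
Loan B: at 9.375% the monthly rate is 0.0078125, so the payment is 45,000 × 0.0078125 / (1 − 1.0078125^−48) = £1,127.86.
Total interest on Loan B = 48 × £1,127.86 − £45,000 = £9,137.28.
Loan A is lower by £4,764.72.

Loan A by £4,765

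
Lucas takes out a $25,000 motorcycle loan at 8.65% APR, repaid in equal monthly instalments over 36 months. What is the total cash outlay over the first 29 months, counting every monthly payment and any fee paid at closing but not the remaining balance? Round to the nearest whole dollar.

At 8.65% the monthly rate is 0.0072083, so the payment is 25,000 × 0.0072083 / (1 − 1.0072083^−36) = $790.93.
Total outlay = 29 × $790.93 = $22,936.97.

$22,937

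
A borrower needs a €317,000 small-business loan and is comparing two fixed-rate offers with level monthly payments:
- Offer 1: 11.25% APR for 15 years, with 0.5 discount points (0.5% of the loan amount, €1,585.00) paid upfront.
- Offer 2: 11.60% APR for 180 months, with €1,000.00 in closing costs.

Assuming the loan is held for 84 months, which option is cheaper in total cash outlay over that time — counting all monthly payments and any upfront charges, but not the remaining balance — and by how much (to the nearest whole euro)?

Offer 1 by €5,329

Offer 1: monthly rate = 11.25%/12 = 0.0093750; payment = 317,000 × 0.0093750 / (1 − (1+0.0093750)^−180) = €3,652.93.
Offer 2: at 11.60% the monthly rate is 0.0096667, so the payment is 317,000 × 0.0096667 / (1 − 1.0096667^−180) = €3,723.34.
Over 84 months: Offer 1 costs 84 × €3,652.93 + €1,585.00 = €308,431.12; Offer 2 costs 84 × €3,723.34 + €1,000.00 = €313,760.56.
Offer 1 is cheaper by €313,760.56 − €308,431.12 = €5,329.44.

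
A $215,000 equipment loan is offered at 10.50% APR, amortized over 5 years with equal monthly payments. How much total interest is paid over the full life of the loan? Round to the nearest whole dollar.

$62,271

At 10.50% the monthly rate is 0.0087500, so the payment is 215,000 × 0.0087500 / (1 − 1.0087500^−60) = $4,621.19.
Total paid = 60 × $4,621.19 = $277,271.40; interest = $277,271.40 − $215,000 = $62,271.40.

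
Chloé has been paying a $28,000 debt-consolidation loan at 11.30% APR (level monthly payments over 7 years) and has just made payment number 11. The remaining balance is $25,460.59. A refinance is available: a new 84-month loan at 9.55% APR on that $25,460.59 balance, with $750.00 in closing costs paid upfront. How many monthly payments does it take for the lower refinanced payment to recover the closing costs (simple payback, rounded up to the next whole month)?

12 months

Current payment = 28,000 × 11.3%/12 / (1 − (1+0.0094167)^−84) = $483.86.
Refinanced payment = 25,460.59 × 0.0079583 / (1 − (1+0.0079583)^−84) = $416.78.
Monthly savings = $483.86 − $416.78 = $67.08.
Break-even = $750.00 / $67.08 = 11.18 → 12 months.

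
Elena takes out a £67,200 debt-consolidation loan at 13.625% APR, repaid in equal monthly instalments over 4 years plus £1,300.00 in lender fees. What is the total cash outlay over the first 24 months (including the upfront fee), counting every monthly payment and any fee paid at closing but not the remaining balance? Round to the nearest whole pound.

£45,069

Monthly rate = 13.625%/12 = 0.0113542; payment = 67,200 × 0.0113542 / (1 − (1+0.0113542)^−48) = £1,823.72.
Total outlay = 24 × £1,823.72 + £1,300.00 = £45,069.28.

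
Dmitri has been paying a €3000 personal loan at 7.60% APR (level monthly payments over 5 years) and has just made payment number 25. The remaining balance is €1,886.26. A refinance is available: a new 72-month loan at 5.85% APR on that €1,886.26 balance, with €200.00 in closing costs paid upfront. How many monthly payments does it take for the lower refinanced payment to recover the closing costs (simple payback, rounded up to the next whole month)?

Current payment = 3,000 × 7.6%/12 / (1 − (1+0.0063333)^−60) = €60.26.
Refinanced payment = 1,886.26 × 0.0048750 / (1 − (1+0.0048750)^−72) = €31.13.
Monthly savings = €60.26 − €31.13 = €29.13.
Break-even = €200.00 / €29.13 = 6.87 → 7 months.

7 months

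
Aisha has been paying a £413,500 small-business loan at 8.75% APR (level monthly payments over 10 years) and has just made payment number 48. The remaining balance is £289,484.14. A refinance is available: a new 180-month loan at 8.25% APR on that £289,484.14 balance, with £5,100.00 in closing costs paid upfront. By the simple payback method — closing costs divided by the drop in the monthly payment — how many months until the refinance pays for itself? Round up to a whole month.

Current payment = 413,500 × 8.75%/12 / (1 − (1+0.0072917)^−120) = £5,182.26.
Refinanced payment = 289,484.14 × 0.0068750 / (1 − (1+0.0068750)^−180) = £2,808.40.
Monthly savings = £5,182.26 − £2,808.40 = £2,373.86.
Break-even = £5,100.00 / £2,373.86 = 2.15 → 3 months.

3 months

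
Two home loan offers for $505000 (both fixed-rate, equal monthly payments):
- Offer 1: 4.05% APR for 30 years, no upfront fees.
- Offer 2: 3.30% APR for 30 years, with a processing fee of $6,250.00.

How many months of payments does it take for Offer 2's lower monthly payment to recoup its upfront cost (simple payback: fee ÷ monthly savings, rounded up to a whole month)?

30 months

Offer 1: monthly rate = 4.05%/12 = 0.0033750; payment = 505,000 × 0.0033750 / (1 − (1+0.0033750)^−360) = $2,425.53.
Offer 2: at 3.30% the monthly rate is 0.0027500, so the payment is 505,000 × 0.0027500 / (1 − 1.0027500^−360) = $2,211.67.
Monthly savings = $2,425.53 − $2,211.67 = $213.86.
Break-even = $6,250.00 / $213.86 = 29.22 → 30 months.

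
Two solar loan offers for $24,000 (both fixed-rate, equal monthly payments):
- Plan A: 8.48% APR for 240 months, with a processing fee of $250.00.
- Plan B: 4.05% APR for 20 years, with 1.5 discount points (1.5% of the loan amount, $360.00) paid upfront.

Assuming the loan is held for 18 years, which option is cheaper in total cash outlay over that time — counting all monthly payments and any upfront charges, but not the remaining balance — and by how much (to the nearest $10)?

Plan A: at 8.48% the monthly rate is 0.0070667, so the payment is 24,000 × 0.0070667 / (1 − 1.0070667^−240) = $207.97.
Plan B: at 4.05% the monthly rate is 0.0033750, so the payment is 24,000 × 0.0033750 / (1 − 1.0033750^−240) = $146.07.
Over 216 months: Plan A costs 216 × $207.97 + $250.00 = $45,171.52; Plan B costs 216 × $146.07 + $360.00 = $31,911.12.
Plan B is cheaper by $45,171.52 − $31,911.12 = $13,260.40.

Plan B by $13,260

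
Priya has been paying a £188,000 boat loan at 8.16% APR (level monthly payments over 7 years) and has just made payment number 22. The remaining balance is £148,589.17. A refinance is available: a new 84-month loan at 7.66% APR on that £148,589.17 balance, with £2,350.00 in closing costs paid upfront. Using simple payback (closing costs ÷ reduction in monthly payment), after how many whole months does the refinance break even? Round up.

Current payment = 188,000 × 8.16%/12 / (1 − (1+0.0068000)^−84) = £2,945.22.
Refinanced payment = 148,589.17 × 0.0063833 / (1 − (1+0.0063833)^−84) = £2,290.85.
Monthly savings = £2,945.22 − £2,290.85 = £654.37.
Break-even = £2,350.00 / £654.37 = 3.59 → 4 months.

4 months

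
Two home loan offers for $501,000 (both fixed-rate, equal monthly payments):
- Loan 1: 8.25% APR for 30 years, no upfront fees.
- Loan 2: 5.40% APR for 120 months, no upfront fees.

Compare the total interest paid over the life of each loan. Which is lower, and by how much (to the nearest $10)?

Loan 1: monthly rate = 8.25%/12 = 0.0068750; payment = 501,000 × 0.0068750 / (1 − (1+0.0068750)^−360) = $3,763.85.
Total interest on Loan 1 = 360 × $3,763.85 − $501,000 = $853,986.00.
Loan 2: at 5.40% the monthly rate is 0.0045000, so the payment is 501,000 × 0.0045000 / (1 − 1.0045000^−120) = $5,412.38.
Total interest on Loan 2 = 120 × $5,412.38 − $501,000 = $148,485.60.
Loan 2 is lower by $705,500.40.

Loan 2 by $705,500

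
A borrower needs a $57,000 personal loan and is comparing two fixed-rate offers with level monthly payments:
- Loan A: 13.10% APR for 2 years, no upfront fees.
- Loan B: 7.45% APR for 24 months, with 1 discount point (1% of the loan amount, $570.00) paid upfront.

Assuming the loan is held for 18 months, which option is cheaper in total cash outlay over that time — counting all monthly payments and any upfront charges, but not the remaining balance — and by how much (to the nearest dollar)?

Loan B by $2,110

Loan A: monthly rate = 13.1%/12 = 0.0109167; payment = 57,000 × 0.0109167 / (1 − (1+0.0109167)^−24) = $2,712.56.
Loan B: monthly rate = 7.45%/12 = 0.0062083; payment = 57,000 × 0.0062083 / (1 − (1+0.0062083)^−24) = $2,563.68.
Over 18 months: Loan A costs 18 × $2,712.56 = $48,826.08; Loan B costs 18 × $2,563.68 + $570.00 = $46,716.24.
Loan B is cheaper by $48,826.08 − $46,716.24 = $2,109.84.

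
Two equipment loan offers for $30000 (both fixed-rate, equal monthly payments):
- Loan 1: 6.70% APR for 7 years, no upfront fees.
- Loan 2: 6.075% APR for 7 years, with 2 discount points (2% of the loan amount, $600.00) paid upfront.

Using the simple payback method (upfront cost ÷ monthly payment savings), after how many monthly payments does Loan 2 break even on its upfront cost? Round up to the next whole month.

Loan 1: at 6.70% the monthly rate is 0.0055833, so the payment is 30,000 × 0.0055833 / (1 − 1.0055833^−84) = $448.39.
Loan 2: monthly rate = 6.075%/12 = 0.0050625; payment = 30,000 × 0.0050625 / (1 − (1+0.0050625)^−84) = $439.34.
Monthly savings = $448.39 − $439.34 = $9.05.
Break-even = $600.00 / $9.05 = 66.30 → 67 months.

67 months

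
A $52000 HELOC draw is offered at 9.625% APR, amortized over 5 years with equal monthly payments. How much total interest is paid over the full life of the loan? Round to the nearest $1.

$13,717

At 9.625% the monthly rate is 0.0080208, so the payment is 52,000 × 0.0080208 / (1 − 1.0080208^−60) = $1,095.28.
Total paid = 60 × $1,095.28 = $65,716.80; interest = $65,716.80 − $52,000 = $13,716.80.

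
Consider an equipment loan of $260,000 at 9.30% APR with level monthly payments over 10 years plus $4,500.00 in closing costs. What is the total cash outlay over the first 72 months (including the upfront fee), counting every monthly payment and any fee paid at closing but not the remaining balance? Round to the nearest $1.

Monthly rate = 9.3%/12 = 0.0077500; payment = 260,000 × 0.0077500 / (1 − (1+0.0077500)^−120) = $3,335.93.
Total outlay = 72 × $3,335.93 + $4,500.00 = $244,686.96.

$244,687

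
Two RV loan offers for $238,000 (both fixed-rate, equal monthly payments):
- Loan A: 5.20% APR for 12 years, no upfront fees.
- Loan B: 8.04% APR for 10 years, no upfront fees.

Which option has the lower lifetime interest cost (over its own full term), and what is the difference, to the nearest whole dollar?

Loan A by $26,688

Loan A: at 5.20% the monthly rate is 0.0043333, so the payment is 238,000 × 0.0043333 / (1 − 1.0043333^−144) = $2,225.19.
Total interest on Loan A = 144 × $2,225.19 − $238,000 = $82,427.36.
Loan B: at 8.04% the monthly rate is 0.0067000, so the payment is 238,000 × 0.0067000 / (1 − 1.0067000^−120) = $2,892.63.
Total interest on Loan B = 120 × $2,892.63 − $238,000 = $109,115.60.
Loan A is lower by $26,688.24.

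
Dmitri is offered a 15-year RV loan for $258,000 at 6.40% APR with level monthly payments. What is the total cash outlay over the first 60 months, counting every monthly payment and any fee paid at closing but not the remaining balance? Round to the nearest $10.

$134,000

Monthly rate = 6.4%/12 = 0.0053333; payment = 258,000 × 0.0053333 / (1 − (1+0.0053333)^−180) = $2,233.30.
Total outlay = 60 × $2,233.30 = $133,998.00.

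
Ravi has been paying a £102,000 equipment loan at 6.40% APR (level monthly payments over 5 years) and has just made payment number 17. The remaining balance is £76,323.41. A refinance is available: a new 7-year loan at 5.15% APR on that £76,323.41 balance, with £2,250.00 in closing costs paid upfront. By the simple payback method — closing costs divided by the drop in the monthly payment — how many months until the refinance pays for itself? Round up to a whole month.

Current payment = 102,000 × 6.4%/12 / (1 − (1+0.0053333)^−60) = £1,990.97.
Refinanced payment = 76,323.41 × 0.0042917 / (1 − (1+0.0042917)^−84) = £1,084.14.
Monthly savings = £1,990.97 − £1,084.14 = £906.83.
Break-even = £2,250.00 / £906.83 = 2.48 → 3 months.

3 months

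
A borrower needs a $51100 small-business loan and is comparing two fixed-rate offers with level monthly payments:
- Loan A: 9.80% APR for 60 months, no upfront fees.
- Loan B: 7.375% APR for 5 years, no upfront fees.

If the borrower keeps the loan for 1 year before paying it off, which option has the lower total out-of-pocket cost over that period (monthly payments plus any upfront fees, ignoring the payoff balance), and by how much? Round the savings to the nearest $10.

Loan B by $720

Loan A: monthly rate = 9.8%/12 = 0.0081667; payment = 51,100 × 0.0081667 / (1 − (1+0.0081667)^−60) = $1,080.70.
Loan B: monthly rate = 7.375%/12 = 0.0061458; payment = 51,100 × 0.0061458 / (1 − (1+0.0061458)^−60) = $1,020.91.
Over 12 months: Loan A costs 12 × $1,080.70 = $12,968.40; Loan B costs 12 × $1,020.91 = $12,250.92.
Loan B is cheaper by $12,968.40 − $12,250.92 = $717.48.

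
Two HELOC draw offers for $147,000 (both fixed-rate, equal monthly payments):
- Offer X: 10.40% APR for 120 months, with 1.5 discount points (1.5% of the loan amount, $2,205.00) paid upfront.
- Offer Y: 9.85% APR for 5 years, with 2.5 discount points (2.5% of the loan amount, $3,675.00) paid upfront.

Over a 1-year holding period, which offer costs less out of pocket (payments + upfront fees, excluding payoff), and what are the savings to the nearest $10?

Offer X by $15,120

Offer X: at 10.40% the monthly rate is 0.0086667, so the payment is 147,000 × 0.0086667 / (1 − 1.0086667^−120) = $1,975.32.
Offer Y: at 9.85% the monthly rate is 0.0082083, so the payment is 147,000 × 0.0082083 / (1 − 1.0082083^−60) = $3,112.48.
Over 12 months: Offer X costs 12 × $1,975.32 + $2,205.00 = $25,908.84; Offer Y costs 12 × $3,112.48 + $3,675.00 = $41,024.76.
Offer X is cheaper by $41,024.76 − $25,908.84 = $15,115.92.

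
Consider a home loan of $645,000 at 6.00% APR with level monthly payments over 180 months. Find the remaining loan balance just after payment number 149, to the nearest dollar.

With monthly rate i = 6%/12 = 0.0050000, the balance after k of n payments is P · [(1+i)^n − (1+i)^k] / [(1+i)^n − 1].
(1+0.0050000)^180 = 2.45409356 and (1+0.0050000)^149 = 2.10253484, so the balance is 645,000 × (2.45409356 − 2.10253484) / (2.45409356 − 1) = $155,942.77.

$155,943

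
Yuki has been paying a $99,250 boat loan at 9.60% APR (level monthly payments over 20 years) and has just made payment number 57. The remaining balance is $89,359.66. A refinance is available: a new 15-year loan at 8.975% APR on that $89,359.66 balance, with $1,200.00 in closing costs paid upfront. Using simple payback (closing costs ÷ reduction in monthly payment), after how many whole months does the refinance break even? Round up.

Current payment = 99,250 × 9.6%/12 / (1 − (1+0.0080000)^−240) = $931.63.
Refinanced payment = 89,359.66 × 0.0074792 / (1 − (1+0.0074792)^−180) = $905.02.
Monthly savings = $931.63 − $905.02 = $26.61.
Break-even = $1,200.00 / $26.61 = 45.10 → 46 months.

46 months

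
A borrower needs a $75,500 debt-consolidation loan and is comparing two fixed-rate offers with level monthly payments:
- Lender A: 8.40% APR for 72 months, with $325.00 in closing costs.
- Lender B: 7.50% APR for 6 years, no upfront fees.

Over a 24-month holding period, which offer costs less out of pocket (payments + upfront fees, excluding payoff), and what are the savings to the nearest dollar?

Lender A: at 8.40% the monthly rate is 0.0070000, so the payment is 75,500 × 0.0070000 / (1 − 1.0070000^−72) = $1,338.55.
Lender B: monthly rate = 7.5%/12 = 0.0062500; payment = 75,500 × 0.0062500 / (1 − (1+0.0062500)^−72) = $1,305.40.
Over 24 months: Lender A costs 24 × $1,338.55 + $325.00 = $32,450.20; Lender B costs 24 × $1,305.40 = $31,329.60.
Lender B is cheaper by $32,450.20 − $31,329.60 = $1,120.60.

Lender B by $1,121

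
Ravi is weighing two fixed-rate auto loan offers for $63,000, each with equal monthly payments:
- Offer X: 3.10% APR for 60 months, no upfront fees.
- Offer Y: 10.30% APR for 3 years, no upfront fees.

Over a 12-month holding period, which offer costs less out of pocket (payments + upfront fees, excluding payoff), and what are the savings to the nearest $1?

Offer X by $10,883

Offer X: monthly rate = 3.1%/12 = 0.0025833; payment = 63,000 × 0.0025833 / (1 − (1+0.0025833)^−60) = $1,134.83.
Offer Y: monthly rate = 10.3%/12 = 0.0085833; payment = 63,000 × 0.0085833 / (1 − (1+0.0085833)^−36) = $2,041.72.
Over 12 months: Offer X costs 12 × $1,134.83 = $13,617.96; Offer Y costs 12 × $2,041.72 = $24,500.64.
Offer X is cheaper by $24,500.64 − $13,617.96 = $10,882.68.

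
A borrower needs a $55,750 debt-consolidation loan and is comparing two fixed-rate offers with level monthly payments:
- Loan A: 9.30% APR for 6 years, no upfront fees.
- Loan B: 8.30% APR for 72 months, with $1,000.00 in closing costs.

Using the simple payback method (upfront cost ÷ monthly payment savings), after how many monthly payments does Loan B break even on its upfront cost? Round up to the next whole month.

Loan A: at 9.30% the monthly rate is 0.0077500, so the payment is 55,750 × 0.0077500 / (1 − 1.0077500^−72) = $1,013.24.
Loan B: at 8.30% the monthly rate is 0.0069167, so the payment is 55,750 × 0.0069167 / (1 − 1.0069167^−72) = $985.66.
Monthly savings = $1,013.24 − $985.66 = $27.58.
Break-even = $1,000.00 / $27.58 = 36.26 → 37 months.

37 months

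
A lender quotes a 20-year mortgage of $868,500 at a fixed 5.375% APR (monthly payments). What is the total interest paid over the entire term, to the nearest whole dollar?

$550,656

Monthly rate = 5.375%/12 = 0.0044792; payment = 868,500 × 0.0044792 / (1 − (1+0.0044792)^−240) = $5,913.15.
Total paid = 240 × $5,913.15 = $1,419,156.00; interest = $1,419,156.00 − $868,500 = $550,656.00.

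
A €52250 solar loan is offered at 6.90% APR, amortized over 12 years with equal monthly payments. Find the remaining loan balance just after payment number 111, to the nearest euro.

With monthly rate i = 6.9%/12 = 0.0057500, the balance after k of n payments is P · [(1+i)^n − (1+i)^k] / [(1+i)^n − 1].
(1+0.0057500)^144 = 2.28331557 and (1+0.0057500)^111 = 1.88970746, so the balance is 52,250 × (2.28331557 − 1.88970746) / (2.28331557 − 1) = €16,025.69.

€16,026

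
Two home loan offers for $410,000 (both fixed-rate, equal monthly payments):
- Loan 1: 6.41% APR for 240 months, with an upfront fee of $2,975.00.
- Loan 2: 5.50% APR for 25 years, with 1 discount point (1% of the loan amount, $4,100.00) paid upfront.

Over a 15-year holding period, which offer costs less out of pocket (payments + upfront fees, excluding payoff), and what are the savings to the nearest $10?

Loan 1: monthly rate = 6.41%/12 = 0.0053417; payment = 410,000 × 0.0053417 / (1 − (1+0.0053417)^−240) = $3,035.16.
Loan 2: monthly rate = 5.5%/12 = 0.0045833; payment = 410,000 × 0.0045833 / (1 − (1+0.0045833)^−300) = $2,517.76.
Over 180 months: Loan 1 costs 180 × $3,035.16 + $2,975.00 = $549,303.80; Loan 2 costs 180 × $2,517.76 + $4,100.00 = $457,296.80.
Loan 2 is cheaper by $549,303.80 − $457,296.80 = $92,007.00.

Loan 2 by $92,010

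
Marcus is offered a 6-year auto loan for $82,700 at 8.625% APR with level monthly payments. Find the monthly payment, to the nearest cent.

$1,475.37

At 8.625% the monthly rate is 0.0071875, so the payment is 82,700 × 0.0071875 / (1 − 1.0071875^−72) = $1,475.37.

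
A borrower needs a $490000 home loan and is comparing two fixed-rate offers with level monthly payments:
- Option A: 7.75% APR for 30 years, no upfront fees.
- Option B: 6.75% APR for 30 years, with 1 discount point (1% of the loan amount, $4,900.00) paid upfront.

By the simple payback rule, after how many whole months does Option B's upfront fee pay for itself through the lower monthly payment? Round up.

15 months

Option A: monthly rate = 7.75%/12 = 0.0064583; payment = 490,000 × 0.0064583 / (1 − (1+0.0064583)^−360) = $3,510.42.
Option B: monthly rate = 6.75%/12 = 0.0056250; payment = 490,000 × 0.0056250 / (1 − (1+0.0056250)^−360) = $3,178.13.
Monthly savings = $3,510.42 − $3,178.13 = $332.29.
Break-even = $4,900.00 / $332.29 = 14.75 → 15 months.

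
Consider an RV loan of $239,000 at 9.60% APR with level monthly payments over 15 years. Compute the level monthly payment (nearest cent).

$2,510.14

Monthly rate = 9.6%/12 = 0.0080000; payment = 239,000 × 0.0080000 / (1 − (1+0.0080000)^−180) = $2,510.14.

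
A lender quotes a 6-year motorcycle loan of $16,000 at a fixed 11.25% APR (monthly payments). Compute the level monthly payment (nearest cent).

Monthly rate = 11.25%/12 = 0.0093750; payment = 16,000 × 0.0093750 / (1 − (1+0.0093750)^−72) = $306.60.

$306.60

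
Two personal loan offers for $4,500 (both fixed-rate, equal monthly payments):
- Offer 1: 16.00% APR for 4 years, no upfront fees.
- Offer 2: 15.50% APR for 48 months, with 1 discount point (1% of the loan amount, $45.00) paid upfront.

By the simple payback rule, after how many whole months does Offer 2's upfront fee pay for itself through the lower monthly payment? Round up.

40 months

Offer 1: monthly rate = 16%/12 = 0.0133333; payment = 4,500 × 0.0133333 / (1 − (1+0.0133333)^−48) = $127.53.
Offer 2: monthly rate = 15.5%/12 = 0.0129167; payment = 4,500 × 0.0129167 / (1 − (1+0.0129167)^−48) = $126.38.
Monthly savings = $127.53 − $126.38 = $1.15.
Break-even = $45.00 / $1.15 = 39.13 → 40 months.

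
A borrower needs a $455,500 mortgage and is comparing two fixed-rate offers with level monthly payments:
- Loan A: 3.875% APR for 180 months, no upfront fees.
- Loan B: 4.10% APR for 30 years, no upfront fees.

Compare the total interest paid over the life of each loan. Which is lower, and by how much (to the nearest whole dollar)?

Loan A by $191,002

Loan A: monthly rate = 3.875%/12 = 0.0032292; payment = 455,500 × 0.0032292 / (1 − (1+0.0032292)^−180) = $3,340.82.
Total interest on Loan A = 180 × $3,340.82 − $455,500 = $145,847.60.
Loan B: monthly rate = 4.1%/12 = 0.0034167; payment = 455,500 × 0.0034167 / (1 − (1+0.0034167)^−360) = $2,200.97.
Total interest on Loan B = 360 × $2,200.97 − $455,500 = $336,849.20.
Loan A is lower by $191,001.60.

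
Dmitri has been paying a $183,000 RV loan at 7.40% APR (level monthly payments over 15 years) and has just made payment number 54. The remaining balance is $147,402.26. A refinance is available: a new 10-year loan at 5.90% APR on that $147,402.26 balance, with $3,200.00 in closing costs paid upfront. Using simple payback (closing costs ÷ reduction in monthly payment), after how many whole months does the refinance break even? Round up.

57 months

Current payment = 183,000 × 7.4%/12 / (1 − (1+0.0061667)^−180) = $1,686.05.
Refinanced payment = 147,402.26 × 0.0049167 / (1 − (1+0.0049167)^−120) = $1,629.07.
Monthly savings = $1,686.05 − $1,629.07 = $56.98.
Break-even = $3,200.00 / $56.98 = 56.16 → 57 months.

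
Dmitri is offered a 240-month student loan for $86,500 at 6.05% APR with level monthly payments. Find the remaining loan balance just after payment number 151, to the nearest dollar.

$44,531

With monthly rate i = 6.05%/12 = 0.0050417, the balance after k of n payments is P · [(1+i)^n − (1+i)^k] / [(1+i)^n − 1].
(1+0.0050417)^240 = 3.34330556 and (1+0.0050417)^151 = 2.13694877, so the balance is 86,500 × (3.34330556 − 2.13694877) / (3.34330556 − 1) = $44,531.05.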